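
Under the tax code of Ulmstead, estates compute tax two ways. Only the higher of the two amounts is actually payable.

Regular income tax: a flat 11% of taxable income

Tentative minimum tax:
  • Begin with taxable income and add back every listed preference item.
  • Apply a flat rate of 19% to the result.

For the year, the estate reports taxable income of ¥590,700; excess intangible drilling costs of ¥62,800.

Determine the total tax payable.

Regular income tax:
  ¥590,700 × 11% = ¥64,977

Tentative minimum tax:
  Adjusted income: ¥590,700 + ¥62,800 = ¥653,500
  ¥653,500 × 19% = ¥124,165

¥124,165 > ¥64,977, so the tentative minimum tax is the binding amount.

¥124,165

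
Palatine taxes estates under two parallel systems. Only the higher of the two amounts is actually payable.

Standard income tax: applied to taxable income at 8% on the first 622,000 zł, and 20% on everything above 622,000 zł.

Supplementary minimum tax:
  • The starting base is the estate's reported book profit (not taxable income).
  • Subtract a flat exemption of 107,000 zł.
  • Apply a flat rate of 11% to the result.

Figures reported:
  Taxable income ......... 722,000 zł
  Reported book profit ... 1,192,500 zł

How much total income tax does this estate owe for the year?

119,405 zł

Supplementary minimum tax:
  Base (reported book profit): 1,192,500 zł
  Less exemption 107,000 zł → base 1,085,500 zł
  1,085,500 zł × 11% = 119,405 zł

Standard income tax:
  622,000 zł × 8% = 49,760 zł
  100,000 zł × 20% = 20,000 zł
  → 69,760 zł

119,405 zł > 69,760 zł, so the supplementary minimum tax is the binding amount.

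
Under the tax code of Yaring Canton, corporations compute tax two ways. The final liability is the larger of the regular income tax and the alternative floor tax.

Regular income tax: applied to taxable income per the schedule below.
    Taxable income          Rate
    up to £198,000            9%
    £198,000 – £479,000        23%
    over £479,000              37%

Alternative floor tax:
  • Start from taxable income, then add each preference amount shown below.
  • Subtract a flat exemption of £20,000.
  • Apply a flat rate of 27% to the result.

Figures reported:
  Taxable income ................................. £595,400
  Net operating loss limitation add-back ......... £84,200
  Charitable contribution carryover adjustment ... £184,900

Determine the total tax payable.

Regular income tax:
  £198,000 × 9% = £17,820
  £281,000 × 23% = £64,630
  £116,400 × 37% = £43,068
  → £125,518

Alternative floor tax:
  Adjusted income: £595,400 + £84,200 + £184,900 = £864,500
  Less exemption £20,000 → base £844,500
  £844,500 × 27% = £228,015

£228,015 > £125,518, so the alternative floor tax is the binding amount.

£228,015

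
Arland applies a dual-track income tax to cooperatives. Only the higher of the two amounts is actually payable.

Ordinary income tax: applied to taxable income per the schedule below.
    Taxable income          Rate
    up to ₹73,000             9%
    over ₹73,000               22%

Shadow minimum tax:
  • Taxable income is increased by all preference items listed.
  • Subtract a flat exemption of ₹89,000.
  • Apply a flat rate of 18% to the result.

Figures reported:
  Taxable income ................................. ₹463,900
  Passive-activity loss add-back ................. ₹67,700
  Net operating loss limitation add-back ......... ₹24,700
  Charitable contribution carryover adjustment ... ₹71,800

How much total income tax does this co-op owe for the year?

Ordinary income tax:
  ₹73,000 × 9% = ₹6,570
  ₹390,900 × 22% = ₹85,998
  → ₹92,568

Shadow minimum tax:
  Adjusted income: ₹463,900 + ₹67,700 + ₹24,700 + ₹71,800 = ₹628,100
  Less exemption ₹89,000 → base ₹539,100
  ₹539,100 × 18% = ₹97,038

₹97,038 > ₹92,568, so the shadow minimum tax is the binding amount.

₹97,038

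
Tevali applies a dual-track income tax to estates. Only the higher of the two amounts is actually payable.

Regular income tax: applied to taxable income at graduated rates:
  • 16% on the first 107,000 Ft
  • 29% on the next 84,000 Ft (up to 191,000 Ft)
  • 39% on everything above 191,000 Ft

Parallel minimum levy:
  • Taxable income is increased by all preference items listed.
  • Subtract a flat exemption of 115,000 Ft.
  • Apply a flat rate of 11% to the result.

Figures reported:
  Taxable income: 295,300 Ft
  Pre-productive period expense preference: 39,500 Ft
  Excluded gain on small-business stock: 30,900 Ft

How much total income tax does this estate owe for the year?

Parallel minimum levy:
  Adjusted income: 295,300 Ft + 39,500 Ft + 30,900 Ft = 365,700 Ft
  Less exemption 115,000 Ft → base 250,700 Ft
  250,700 Ft × 11% = 27,577 Ft

Regular income tax:
  107,000 Ft × 16% = 17,120 Ft
  84,000 Ft × 29% = 24,360 Ft
  104,300 Ft × 39% = 40,677 Ft
  → 82,157 Ft

82,157 Ft > 27,577 Ft, so the regular income tax governs.

82,157 Ft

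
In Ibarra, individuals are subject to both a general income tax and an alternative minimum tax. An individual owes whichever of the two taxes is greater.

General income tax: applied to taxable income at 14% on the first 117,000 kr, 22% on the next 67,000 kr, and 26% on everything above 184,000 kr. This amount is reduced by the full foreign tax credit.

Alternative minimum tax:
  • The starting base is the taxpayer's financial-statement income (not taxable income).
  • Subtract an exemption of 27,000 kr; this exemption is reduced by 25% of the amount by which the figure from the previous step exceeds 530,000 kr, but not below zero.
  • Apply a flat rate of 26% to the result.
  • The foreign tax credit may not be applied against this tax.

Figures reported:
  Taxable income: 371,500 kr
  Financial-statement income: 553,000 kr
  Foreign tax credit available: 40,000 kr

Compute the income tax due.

138,255 kr

Alternative minimum tax:
  Base (financial-statement income): 553,000 kr
  Exemption: 27,000 kr − 25% × (553,000 kr − 530,000 kr) = 27,000 kr − 5,750 kr = 21,250 kr
  Base: 553,000 kr − 21,250 kr = 531,750 kr
  531,750 kr × 26% = 138,255 kr

General income tax:
  117,000 kr × 14% = 16,380 kr
  67,000 kr × 22% = 14,740 kr
  187,500 kr × 26% = 48,750 kr
  → 79,870 kr
  Less foreign tax credit 40,000 kr → 39,870 kr

138,255 kr > 39,870 kr, so the alternative minimum tax is the binding amount.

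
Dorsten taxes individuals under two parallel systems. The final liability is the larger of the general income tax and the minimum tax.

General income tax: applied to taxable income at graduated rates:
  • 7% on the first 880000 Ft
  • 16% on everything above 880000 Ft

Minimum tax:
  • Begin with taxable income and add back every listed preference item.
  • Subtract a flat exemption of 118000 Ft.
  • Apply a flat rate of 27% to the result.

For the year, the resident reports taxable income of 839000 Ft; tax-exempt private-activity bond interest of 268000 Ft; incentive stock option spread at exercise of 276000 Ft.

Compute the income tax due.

General income tax:
  839000 Ft × 7% = 58730 Ft

Minimum tax:
  Adjusted income: 839000 Ft + 268000 Ft + 276000 Ft = 1383000 Ft
  Less exemption 118000 Ft → base 1265000 Ft
  1265000 Ft × 27% = 341550 Ft

341550 Ft > 58730 Ft, so the minimum tax is the binding amount.

341550 Ft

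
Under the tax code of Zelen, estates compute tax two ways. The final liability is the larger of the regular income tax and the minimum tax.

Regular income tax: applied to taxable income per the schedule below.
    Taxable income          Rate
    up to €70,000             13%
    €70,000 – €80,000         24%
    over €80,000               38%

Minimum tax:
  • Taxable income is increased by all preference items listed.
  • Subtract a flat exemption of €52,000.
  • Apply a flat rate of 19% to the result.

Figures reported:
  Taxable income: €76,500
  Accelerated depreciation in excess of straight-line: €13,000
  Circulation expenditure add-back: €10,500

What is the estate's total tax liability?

€10,660

Minimum tax:
  Adjusted income: €76,500 + €13,000 + €10,500 = €100,000
  Less exemption €52,000 → base €48,000
  €48,000 × 19% = €9,120

Regular income tax:
  €70,000 × 13% = €9,100
  €6,500 × 24% = €1,560
  → €10,660

€10,660 > €9,120, so the regular income tax governs.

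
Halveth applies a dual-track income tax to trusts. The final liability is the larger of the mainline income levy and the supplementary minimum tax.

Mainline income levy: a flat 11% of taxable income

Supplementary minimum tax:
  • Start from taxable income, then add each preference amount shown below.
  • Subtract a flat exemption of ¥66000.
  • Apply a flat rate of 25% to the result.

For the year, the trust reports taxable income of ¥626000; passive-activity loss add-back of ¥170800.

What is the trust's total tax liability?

Mainline income levy:
  ¥626000 × 11% = ¥68860

Supplementary minimum tax:
  Adjusted income: ¥626000 + ¥170800 = ¥796800
  Less exemption ¥66000 → base ¥730800
  ¥730800 × 25% = ¥182700

¥182700 > ¥68860, so the supplementary minimum tax is the binding amount.

¥182700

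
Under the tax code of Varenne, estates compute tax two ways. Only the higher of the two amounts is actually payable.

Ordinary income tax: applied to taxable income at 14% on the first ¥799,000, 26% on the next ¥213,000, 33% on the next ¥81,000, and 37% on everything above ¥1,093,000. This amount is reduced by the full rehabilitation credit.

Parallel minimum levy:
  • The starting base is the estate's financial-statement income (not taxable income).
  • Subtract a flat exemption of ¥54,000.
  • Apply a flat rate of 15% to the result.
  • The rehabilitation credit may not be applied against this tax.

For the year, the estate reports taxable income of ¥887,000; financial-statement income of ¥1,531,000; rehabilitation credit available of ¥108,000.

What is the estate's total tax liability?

Ordinary income tax:
  ¥799,000 × 14% = ¥111,860
  ¥88,000 × 26% = ¥22,880
  → ¥134,740
  Less rehabilitation credit ¥108,000 → ¥26,740

Parallel minimum levy:
  Base (financial-statement income): ¥1,531,000
  Less exemption ¥54,000 → base ¥1,477,000
  ¥1,477,000 × 15% = ¥221,550

¥221,550 > ¥26,740, so the parallel minimum levy is the binding amount.

¥221,550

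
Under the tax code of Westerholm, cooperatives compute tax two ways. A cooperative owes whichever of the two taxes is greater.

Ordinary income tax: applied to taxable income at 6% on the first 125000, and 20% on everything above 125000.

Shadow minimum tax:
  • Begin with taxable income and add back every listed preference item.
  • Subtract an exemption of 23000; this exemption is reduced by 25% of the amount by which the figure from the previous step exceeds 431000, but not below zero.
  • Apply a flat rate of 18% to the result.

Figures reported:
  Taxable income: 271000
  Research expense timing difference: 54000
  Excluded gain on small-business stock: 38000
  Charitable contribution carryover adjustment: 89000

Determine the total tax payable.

78165

Ordinary income tax:
  125000 × 6% = 7500
  146000 × 20% = 29200
  → 36700

Shadow minimum tax:
  Adjusted income: 271000 + 54000 + 38000 + 89000 = 452000
  Exemption: 23000 − 25% × (452000 − 431000) = 23000 − 5250 = 17750
  Base: 452000 − 17750 = 434250
  434250 × 18% = 78165

78165 > 36700, so the shadow minimum tax is the binding amount.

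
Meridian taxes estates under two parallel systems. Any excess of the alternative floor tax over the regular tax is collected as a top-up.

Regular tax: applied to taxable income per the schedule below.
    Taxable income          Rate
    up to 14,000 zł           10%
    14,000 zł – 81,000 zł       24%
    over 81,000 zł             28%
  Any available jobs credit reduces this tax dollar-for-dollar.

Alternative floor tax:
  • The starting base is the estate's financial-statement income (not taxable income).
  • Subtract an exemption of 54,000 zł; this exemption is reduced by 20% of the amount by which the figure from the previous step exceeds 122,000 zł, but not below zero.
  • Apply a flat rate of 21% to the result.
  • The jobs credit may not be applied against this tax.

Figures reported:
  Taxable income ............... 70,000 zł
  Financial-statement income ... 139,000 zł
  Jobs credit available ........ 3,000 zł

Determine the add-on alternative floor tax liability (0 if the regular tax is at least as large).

Regular tax:
  14,000 zł × 10% = 1,400 zł
  56,000 zł × 24% = 13,440 zł
  → 14,840 zł
  Less jobs credit 3,000 zł → 11,840 zł

Alternative floor tax:
  Base (financial-statement income): 139,000 zł
  Exemption: 54,000 zł − 20% × (139,000 zł − 122,000 zł) = 54,000 zł − 3,400 zł = 50,600 zł
  Base: 139,000 zł − 50,600 zł = 88,400 zł
  88,400 zł × 21% = 18,564 zł

Excess of alternative floor tax over regular tax: 18,564 zł − 11,840 zł = 6,724 zł.

6,724 zł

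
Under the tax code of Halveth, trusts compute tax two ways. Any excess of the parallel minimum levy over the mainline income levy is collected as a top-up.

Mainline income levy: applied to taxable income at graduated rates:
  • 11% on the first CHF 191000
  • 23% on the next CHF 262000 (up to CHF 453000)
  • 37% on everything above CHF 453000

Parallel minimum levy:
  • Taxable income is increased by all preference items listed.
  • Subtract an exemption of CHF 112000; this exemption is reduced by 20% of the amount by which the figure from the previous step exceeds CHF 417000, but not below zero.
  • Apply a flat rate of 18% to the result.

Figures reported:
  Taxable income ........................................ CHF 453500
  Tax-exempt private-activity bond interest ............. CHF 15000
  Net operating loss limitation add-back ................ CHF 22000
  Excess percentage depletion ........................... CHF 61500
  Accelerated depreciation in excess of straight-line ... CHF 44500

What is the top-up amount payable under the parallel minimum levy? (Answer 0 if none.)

Parallel minimum levy:
  Adjusted income: CHF 453500 + CHF 15000 + CHF 22000 + CHF 61500 + CHF 44500 = CHF 596500
  Exemption: CHF 112000 − 20% × (CHF 596500 − CHF 417000) = CHF 112000 − CHF 35900 = CHF 76100
  Base: CHF 596500 − CHF 76100 = CHF 520400
  CHF 520400 × 18% = CHF 93672

Mainline income levy:
  CHF 191000 × 11% = CHF 21010
  CHF 262000 × 23% = CHF 60260
  CHF 500 × 37% = CHF 185
  → CHF 81455

Excess of parallel minimum levy over mainline income levy: CHF 93672 − CHF 81455 = CHF 12217.

CHF 12217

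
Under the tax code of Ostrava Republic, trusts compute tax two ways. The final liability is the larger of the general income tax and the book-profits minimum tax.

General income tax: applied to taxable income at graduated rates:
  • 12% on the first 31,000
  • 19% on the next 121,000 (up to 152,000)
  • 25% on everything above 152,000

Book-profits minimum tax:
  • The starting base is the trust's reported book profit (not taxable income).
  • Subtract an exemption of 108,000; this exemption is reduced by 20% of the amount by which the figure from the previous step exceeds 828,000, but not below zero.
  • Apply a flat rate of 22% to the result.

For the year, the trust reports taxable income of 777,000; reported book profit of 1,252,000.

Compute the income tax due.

Book-profits minimum tax:
  Base (reported book profit): 1,252,000
  Exemption: 108,000 − 20% × (1,252,000 − 828,000) = 108,000 − 84,800 = 23,200
  Base: 1,252,000 − 23,200 = 1,228,800
  1,228,800 × 22% = 270,336

General income tax:
  31,000 × 12% = 3,720
  121,000 × 19% = 22,990
  625,000 × 25% = 156,250
  → 182,960

270,336 > 182,960, so the book-profits minimum tax is the binding amount.

270,336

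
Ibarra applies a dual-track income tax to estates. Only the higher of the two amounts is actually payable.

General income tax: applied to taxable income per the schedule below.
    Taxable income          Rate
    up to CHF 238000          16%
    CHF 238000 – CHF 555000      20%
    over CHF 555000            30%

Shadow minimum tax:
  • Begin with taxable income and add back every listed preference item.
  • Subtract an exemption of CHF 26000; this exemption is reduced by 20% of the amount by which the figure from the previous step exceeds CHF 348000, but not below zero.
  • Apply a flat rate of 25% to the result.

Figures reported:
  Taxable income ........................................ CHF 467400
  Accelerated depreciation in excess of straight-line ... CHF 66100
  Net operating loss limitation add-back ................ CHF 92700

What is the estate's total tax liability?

CHF 156550

Shadow minimum tax:
  Adjusted income: CHF 467400 + CHF 66100 + CHF 92700 = CHF 626200
  Exemption: 20% × (CHF 626200 − CHF 348000) = CHF 55640 ≥ CHF 26000, so the exemption is fully phased out
  Base: CHF 626200 − CHF 0 = CHF 626200
  CHF 626200 × 25% = CHF 156550

General income tax:
  CHF 238000 × 16% = CHF 38080
  CHF 229400 × 20% = CHF 45880
  → CHF 83960

CHF 156550 > CHF 83960, so the shadow minimum tax is the binding amount.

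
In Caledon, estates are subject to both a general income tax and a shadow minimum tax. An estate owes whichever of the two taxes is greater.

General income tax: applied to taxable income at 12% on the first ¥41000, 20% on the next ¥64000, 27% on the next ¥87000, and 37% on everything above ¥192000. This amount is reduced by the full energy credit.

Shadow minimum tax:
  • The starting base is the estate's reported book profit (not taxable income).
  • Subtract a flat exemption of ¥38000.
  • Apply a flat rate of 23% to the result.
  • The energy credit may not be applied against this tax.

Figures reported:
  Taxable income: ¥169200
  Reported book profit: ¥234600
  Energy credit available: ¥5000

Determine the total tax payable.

Shadow minimum tax:
  Base (reported book profit): ¥234600
  Less exemption ¥38000 → base ¥196600
  ¥196600 × 23% = ¥45218

General income tax:
  ¥41000 × 12% = ¥4920
  ¥64000 × 20% = ¥12800
  ¥64200 × 27% = ¥17334
  → ¥35054
  Less energy credit ¥5000 → ¥30054

¥45218 > ¥30054, so the shadow minimum tax is the binding amount.

¥45218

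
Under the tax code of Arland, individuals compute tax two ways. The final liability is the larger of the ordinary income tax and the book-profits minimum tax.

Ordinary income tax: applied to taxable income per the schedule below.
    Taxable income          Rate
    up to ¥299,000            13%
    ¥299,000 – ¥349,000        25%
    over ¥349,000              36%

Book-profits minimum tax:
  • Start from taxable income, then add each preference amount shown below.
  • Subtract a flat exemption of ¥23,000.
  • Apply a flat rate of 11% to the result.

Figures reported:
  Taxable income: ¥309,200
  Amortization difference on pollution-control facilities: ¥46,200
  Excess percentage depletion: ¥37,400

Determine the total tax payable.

Book-profits minimum tax:
  Adjusted income: ¥309,200 + ¥46,200 + ¥37,400 = ¥392,800
  Less exemption ¥23,000 → base ¥369,800
  ¥369,800 × 11% = ¥40,678

Ordinary income tax:
  ¥299,000 × 13% = ¥38,870
  ¥10,200 × 25% = ¥2,550
  → ¥41,420

¥41,420 > ¥40,678, so the ordinary income tax governs.

¥41,420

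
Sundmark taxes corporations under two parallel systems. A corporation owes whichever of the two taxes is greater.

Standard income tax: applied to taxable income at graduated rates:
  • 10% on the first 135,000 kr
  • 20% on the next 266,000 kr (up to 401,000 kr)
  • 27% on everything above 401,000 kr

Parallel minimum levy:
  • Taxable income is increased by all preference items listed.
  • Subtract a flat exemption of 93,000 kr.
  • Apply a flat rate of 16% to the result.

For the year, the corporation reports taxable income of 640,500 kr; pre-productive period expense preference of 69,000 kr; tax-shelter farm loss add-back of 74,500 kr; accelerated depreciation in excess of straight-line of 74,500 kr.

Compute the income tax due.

131,365 kr

Standard income tax:
  135,000 kr × 10% = 13,500 kr
  266,000 kr × 20% = 53,200 kr
  239,500 kr × 27% = 64,665 kr
  → 131,365 kr

Parallel minimum levy:
  Adjusted income: 640,500 kr + 69,000 kr + 74,500 kr + 74,500 kr = 858,500 kr
  Less exemption 93,000 kr → base 765,500 kr
  765,500 kr × 16% = 122,480 kr

131,365 kr > 122,480 kr, so the standard income tax governs.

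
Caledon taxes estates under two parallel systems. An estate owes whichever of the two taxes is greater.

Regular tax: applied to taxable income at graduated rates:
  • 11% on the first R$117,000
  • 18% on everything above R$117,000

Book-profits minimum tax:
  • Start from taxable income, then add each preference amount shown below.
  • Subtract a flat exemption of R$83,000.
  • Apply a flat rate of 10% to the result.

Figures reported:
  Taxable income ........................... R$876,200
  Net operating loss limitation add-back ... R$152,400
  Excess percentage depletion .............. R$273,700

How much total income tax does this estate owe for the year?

Book-profits minimum tax:
  Adjusted income: R$876,200 + R$152,400 + R$273,700 = R$1,302,300
  Less exemption R$83,000 → base R$1,219,300
  R$1,219,300 × 10% = R$121,930

Regular tax:
  R$117,000 × 11% = R$12,870
  R$759,200 × 18% = R$136,656
  → R$149,526

R$149,526 > R$121,930, so the regular tax governs.

R$149,526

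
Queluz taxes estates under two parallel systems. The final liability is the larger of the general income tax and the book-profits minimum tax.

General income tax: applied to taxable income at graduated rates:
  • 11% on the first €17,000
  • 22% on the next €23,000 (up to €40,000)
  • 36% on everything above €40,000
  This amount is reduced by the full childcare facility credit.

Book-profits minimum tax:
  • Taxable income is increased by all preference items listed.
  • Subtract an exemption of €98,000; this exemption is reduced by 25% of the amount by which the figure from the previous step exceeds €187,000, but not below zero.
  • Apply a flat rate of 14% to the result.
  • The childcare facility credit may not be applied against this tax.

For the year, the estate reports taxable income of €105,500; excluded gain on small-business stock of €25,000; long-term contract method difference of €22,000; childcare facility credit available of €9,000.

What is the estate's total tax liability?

€21,510

General income tax:
  €17,000 × 11% = €1,870
  €23,000 × 22% = €5,060
  €65,500 × 36% = €23,580
  → €30,510
  Less childcare facility credit €9,000 → €21,510

Book-profits minimum tax:
  Adjusted income: €105,500 + €25,000 + €22,000 = €152,500
  Exemption: €152,500 ≤ €187,000, so full €98,000 applies
  Base: €152,500 − €98,000 = €54,500
  €54,500 × 14% = €7,630

€21,510 > €7,630, so the general income tax governs.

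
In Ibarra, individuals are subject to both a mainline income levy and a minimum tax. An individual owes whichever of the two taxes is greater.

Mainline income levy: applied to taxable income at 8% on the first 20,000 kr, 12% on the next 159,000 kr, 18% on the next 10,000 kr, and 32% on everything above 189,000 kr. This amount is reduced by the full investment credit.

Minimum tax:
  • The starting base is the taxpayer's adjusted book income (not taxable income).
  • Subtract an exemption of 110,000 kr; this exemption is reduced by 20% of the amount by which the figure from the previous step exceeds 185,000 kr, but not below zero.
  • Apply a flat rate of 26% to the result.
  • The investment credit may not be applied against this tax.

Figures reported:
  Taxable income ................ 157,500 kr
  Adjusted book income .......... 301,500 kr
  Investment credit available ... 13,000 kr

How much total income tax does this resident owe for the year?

55,848 kr

Minimum tax:
  Base (adjusted book income): 301,500 kr
  Exemption: 110,000 kr − 20% × (301,500 kr − 185,000 kr) = 110,000 kr − 23,300 kr = 86,700 kr
  Base: 301,500 kr − 86,700 kr = 214,800 kr
  214,800 kr × 26% = 55,848 kr

Mainline income levy:
  20,000 kr × 8% = 1,600 kr
  137,500 kr × 12% = 16,500 kr
  → 18,100 kr
  Less investment credit 13,000 kr → 5,100 kr

55,848 kr > 5,100 kr, so the minimum tax is the binding amount.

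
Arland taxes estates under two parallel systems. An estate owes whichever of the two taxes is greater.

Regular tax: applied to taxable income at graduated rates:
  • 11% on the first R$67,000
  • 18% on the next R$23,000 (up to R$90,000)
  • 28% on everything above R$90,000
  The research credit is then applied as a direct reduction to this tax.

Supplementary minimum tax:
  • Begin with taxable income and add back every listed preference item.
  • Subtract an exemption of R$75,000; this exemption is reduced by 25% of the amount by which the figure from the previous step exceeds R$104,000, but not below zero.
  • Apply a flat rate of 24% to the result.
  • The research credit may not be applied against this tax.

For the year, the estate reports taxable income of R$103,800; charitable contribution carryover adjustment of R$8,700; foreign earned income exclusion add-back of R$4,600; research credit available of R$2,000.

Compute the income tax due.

Supplementary minimum tax:
  Adjusted income: R$103,800 + R$8,700 + R$4,600 = R$117,100
  Exemption: R$75,000 − 25% × (R$117,100 − R$104,000) = R$75,000 − R$3,275 = R$71,725
  Base: R$117,100 − R$71,725 = R$45,375
  R$45,375 × 24% = R$10,890

Regular tax:
  R$67,000 × 11% = R$7,370
  R$23,000 × 18% = R$4,140
  R$13,800 × 28% = R$3,864
  → R$15,374
  Less research credit R$2,000 → R$13,374

R$13,374 > R$10,890, so the regular tax governs.

R$13,374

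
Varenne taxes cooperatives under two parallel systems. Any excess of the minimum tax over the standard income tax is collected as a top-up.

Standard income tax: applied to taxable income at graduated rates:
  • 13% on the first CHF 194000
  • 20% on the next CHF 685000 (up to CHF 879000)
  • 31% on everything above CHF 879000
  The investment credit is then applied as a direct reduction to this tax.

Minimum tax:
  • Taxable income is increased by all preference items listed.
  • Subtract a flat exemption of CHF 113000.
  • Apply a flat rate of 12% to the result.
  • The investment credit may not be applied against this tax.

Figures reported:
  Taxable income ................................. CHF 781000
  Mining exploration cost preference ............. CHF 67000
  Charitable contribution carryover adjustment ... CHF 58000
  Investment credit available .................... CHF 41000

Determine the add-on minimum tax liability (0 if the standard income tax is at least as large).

CHF 0

Minimum tax:
  Adjusted income: CHF 781000 + CHF 67000 + CHF 58000 = CHF 906000
  Less exemption CHF 113000 → base CHF 793000
  CHF 793000 × 12% = CHF 95160

Standard income tax:
  CHF 194000 × 13% = CHF 25220
  CHF 587000 × 20% = CHF 117400
  → CHF 142620
  Less investment credit CHF 41000 → CHF 101620

CHF 95160 ≤ CHF 101620, so no add-on is due.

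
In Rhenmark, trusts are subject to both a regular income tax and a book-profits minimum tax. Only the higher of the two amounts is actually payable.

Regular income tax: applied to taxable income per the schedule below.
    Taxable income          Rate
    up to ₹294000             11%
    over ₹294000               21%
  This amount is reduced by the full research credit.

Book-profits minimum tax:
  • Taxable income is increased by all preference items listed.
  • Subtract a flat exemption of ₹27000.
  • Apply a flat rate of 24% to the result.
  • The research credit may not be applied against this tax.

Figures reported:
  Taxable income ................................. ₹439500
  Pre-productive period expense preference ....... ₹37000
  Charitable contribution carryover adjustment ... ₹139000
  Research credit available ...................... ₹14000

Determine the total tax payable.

₹141240

Regular income tax:
  ₹294000 × 11% = ₹32340
  ₹145500 × 21% = ₹30555
  → ₹62895
  Less research credit ₹14000 → ₹48895

Book-profits minimum tax:
  Adjusted income: ₹439500 + ₹37000 + ₹139000 = ₹615500
  Less exemption ₹27000 → base ₹588500
  ₹588500 × 24% = ₹141240

₹141240 > ₹48895, so the book-profits minimum tax is the binding amount.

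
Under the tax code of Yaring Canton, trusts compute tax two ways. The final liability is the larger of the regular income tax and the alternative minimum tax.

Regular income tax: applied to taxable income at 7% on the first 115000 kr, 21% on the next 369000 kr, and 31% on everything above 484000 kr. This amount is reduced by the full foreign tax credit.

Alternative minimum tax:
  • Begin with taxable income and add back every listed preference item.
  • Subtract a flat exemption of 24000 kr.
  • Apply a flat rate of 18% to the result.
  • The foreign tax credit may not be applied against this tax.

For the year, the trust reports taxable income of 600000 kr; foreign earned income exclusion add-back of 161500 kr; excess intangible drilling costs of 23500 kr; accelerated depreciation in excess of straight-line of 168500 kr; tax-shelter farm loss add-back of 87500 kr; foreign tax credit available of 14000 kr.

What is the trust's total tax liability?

183060 kr

Regular income tax:
  115000 kr × 7% = 8050 kr
  369000 kr × 21% = 77490 kr
  116000 kr × 31% = 35960 kr
  → 121500 kr
  Less foreign tax credit 14000 kr → 107500 kr

Alternative minimum tax:
  Adjusted income: 600000 kr + 161500 kr + 23500 kr + 168500 kr + 87500 kr = 1041000 kr
  Less exemption 24000 kr → base 1017000 kr
  1017000 kr × 18% = 183060 kr

183060 kr > 107500 kr, so the alternative minimum tax is the binding amount.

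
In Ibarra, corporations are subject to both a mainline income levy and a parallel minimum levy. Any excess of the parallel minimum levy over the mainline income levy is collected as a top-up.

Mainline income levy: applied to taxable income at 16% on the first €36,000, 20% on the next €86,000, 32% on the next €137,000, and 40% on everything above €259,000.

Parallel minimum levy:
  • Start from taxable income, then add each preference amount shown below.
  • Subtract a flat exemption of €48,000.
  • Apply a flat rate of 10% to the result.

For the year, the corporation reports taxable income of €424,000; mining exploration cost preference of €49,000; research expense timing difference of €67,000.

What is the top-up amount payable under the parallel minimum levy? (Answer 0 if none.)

Parallel minimum levy:
  Adjusted income: €424,000 + €49,000 + €67,000 = €540,000
  Less exemption €48,000 → base €492,000
  €492,000 × 10% = €49,200

Mainline income levy:
  €36,000 × 16% = €5,760
  €86,000 × 20% = €17,200
  €137,000 × 32% = €43,840
  €165,000 × 40% = €66,000
  → €132,800

€49,200 ≤ €132,800, so no add-on is due.

€0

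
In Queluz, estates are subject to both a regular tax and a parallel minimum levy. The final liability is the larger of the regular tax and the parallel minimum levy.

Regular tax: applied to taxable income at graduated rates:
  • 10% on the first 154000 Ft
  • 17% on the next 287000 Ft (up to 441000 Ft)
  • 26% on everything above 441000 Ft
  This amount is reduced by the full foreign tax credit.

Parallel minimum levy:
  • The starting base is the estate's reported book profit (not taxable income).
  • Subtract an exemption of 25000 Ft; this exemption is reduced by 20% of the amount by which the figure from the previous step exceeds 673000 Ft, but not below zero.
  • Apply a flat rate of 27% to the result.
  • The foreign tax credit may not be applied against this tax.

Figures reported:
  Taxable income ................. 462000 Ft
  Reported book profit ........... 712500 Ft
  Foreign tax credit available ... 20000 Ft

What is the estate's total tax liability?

Parallel minimum levy:
  Base (reported book profit): 712500 Ft
  Exemption: 25000 Ft − 20% × (712500 Ft − 673000 Ft) = 25000 Ft − 7900 Ft = 17100 Ft
  Base: 712500 Ft − 17100 Ft = 695400 Ft
  695400 Ft × 27% = 187758 Ft

Regular tax:
  154000 Ft × 10% = 15400 Ft
  287000 Ft × 17% = 48790 Ft
  21000 Ft × 26% = 5460 Ft
  → 69650 Ft
  Less foreign tax credit 20000 Ft → 49650 Ft

187758 Ft > 49650 Ft, so the parallel minimum levy is the binding amount.

187758 Ft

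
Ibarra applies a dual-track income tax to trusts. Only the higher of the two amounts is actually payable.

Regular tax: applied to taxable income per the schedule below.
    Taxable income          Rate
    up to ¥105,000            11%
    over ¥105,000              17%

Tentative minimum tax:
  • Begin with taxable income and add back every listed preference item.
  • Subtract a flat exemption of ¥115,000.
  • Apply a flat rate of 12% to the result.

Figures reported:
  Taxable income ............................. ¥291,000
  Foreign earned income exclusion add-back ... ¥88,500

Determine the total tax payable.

Tentative minimum tax:
  Adjusted income: ¥291,000 + ¥88,500 = ¥379,500
  Less exemption ¥115,000 → base ¥264,500
  ¥264,500 × 12% = ¥31,740

Regular tax:
  ¥105,000 × 11% = ¥11,550
  ¥186,000 × 17% = ¥31,620
  → ¥43,170

¥43,170 > ¥31,740, so the regular tax governs.

¥43,170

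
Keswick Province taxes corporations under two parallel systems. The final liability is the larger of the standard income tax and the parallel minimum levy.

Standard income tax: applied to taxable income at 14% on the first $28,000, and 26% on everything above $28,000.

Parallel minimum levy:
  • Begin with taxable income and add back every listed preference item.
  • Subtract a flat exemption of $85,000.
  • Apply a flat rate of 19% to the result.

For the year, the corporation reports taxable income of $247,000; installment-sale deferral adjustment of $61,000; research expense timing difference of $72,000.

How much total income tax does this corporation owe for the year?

$60,860

Standard income tax:
  $28,000 × 14% = $3,920
  $219,000 × 26% = $56,940
  → $60,860

Parallel minimum levy:
  Adjusted income: $247,000 + $61,000 + $72,000 = $380,000
  Less exemption $85,000 → base $295,000
  $295,000 × 19% = $56,050

$60,860 > $56,050, so the standard income tax governs.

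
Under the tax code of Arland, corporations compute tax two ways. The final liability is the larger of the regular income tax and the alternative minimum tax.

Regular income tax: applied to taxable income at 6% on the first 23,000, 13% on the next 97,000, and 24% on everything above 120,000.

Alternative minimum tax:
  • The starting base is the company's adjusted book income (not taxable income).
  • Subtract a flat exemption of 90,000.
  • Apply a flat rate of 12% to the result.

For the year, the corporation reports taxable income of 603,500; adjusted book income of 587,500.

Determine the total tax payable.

130,030

Alternative minimum tax:
  Base (adjusted book income): 587,500
  Less exemption 90,000 → base 497,500
  497,500 × 12% = 59,700

Regular income tax:
  23,000 × 6% = 1,380
  97,000 × 13% = 12,610
  483,500 × 24% = 116,040
  → 130,030

130,030 > 59,700, so the regular income tax governs.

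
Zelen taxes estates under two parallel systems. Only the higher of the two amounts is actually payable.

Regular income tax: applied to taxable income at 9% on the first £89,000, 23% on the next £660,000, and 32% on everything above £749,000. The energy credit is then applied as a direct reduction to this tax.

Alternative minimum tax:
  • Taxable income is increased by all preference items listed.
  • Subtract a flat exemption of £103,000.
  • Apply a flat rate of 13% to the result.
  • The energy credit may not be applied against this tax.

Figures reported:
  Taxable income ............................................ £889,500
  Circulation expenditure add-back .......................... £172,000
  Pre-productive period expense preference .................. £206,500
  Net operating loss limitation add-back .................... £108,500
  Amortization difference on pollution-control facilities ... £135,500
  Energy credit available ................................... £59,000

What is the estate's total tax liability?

Alternative minimum tax:
  Adjusted income: £889,500 + £172,000 + £206,500 + £108,500 + £135,500 = £1,512,000
  Less exemption £103,000 → base £1,409,000
  £1,409,000 × 13% = £183,170

Regular income tax:
  £89,000 × 9% = £8,010
  £660,000 × 23% = £151,800
  £140,500 × 32% = £44,960
  → £204,770
  Less energy credit £59,000 → £145,770

£183,170 > £145,770, so the alternative minimum tax is the binding amount.

£183,170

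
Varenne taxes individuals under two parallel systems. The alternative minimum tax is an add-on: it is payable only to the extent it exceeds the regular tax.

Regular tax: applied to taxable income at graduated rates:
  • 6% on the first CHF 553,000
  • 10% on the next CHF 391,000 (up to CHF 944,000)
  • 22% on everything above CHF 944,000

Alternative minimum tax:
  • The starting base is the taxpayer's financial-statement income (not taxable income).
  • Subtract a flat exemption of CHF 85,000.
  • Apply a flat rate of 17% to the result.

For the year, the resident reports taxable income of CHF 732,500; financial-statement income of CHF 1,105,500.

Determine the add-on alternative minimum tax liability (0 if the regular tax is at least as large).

CHF 122,355

Regular tax:
  CHF 553,000 × 6% = CHF 33,180
  CHF 179,500 × 10% = CHF 17,950
  → CHF 51,130

Alternative minimum tax:
  Base (financial-statement income): CHF 1,105,500
  Less exemption CHF 85,000 → base CHF 1,020,500
  CHF 1,020,500 × 17% = CHF 173,485

Excess of alternative minimum tax over regular tax: CHF 173,485 − CHF 51,130 = CHF 122,355.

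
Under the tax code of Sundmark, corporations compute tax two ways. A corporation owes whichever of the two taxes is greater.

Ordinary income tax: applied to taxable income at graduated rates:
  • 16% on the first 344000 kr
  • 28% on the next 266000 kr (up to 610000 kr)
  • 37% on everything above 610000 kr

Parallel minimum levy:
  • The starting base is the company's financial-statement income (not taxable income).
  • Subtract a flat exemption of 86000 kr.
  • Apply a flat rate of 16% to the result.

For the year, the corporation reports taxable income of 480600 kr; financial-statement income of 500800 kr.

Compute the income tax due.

93288 kr

Parallel minimum levy:
  Base (financial-statement income): 500800 kr
  Less exemption 86000 kr → base 414800 kr
  414800 kr × 16% = 66368 kr

Ordinary income tax:
  344000 kr × 16% = 55040 kr
  136600 kr × 28% = 38248 kr
  → 93288 kr

93288 kr > 66368 kr, so the ordinary income tax governs.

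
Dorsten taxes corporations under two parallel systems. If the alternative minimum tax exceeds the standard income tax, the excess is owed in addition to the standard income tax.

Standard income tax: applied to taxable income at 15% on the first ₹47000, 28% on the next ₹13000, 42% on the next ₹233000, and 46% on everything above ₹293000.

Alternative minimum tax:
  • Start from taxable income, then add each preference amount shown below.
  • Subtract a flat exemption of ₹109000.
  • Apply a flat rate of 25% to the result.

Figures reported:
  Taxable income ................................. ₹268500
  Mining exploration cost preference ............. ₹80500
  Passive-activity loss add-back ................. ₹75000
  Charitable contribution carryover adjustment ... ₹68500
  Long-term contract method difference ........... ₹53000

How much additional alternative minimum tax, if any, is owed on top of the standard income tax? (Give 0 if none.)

Standard income tax:
  ₹47000 × 15% = ₹7050
  ₹13000 × 28% = ₹3640
  ₹208500 × 42% = ₹87570
  → ₹98260

Alternative minimum tax:
  Adjusted income: ₹268500 + ₹80500 + ₹75000 + ₹68500 + ₹53000 = ₹545500
  Less exemption ₹109000 → base ₹436500
  ₹436500 × 25% = ₹109125

Excess of alternative minimum tax over standard income tax: ₹109125 − ₹98260 = ₹10865.

₹10865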